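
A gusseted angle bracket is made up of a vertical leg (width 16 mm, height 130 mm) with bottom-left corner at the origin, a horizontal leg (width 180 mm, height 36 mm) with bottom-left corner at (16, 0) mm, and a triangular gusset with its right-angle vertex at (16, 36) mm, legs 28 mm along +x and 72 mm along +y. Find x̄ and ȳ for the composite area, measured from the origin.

vertical leg: A = 16 × 130 = 2080.00, centroid at (8.00, 65.00).
horizontal leg: A = 180 × 36 = 6480.00, centroid at (106.00, 18.00).
gusset: A = ½·28·72 = 1008.00, centroid at (25.33, 60.00).
ΣA = 9568.00 mm²
ΣAx̄ = (2080.00)(8.00) + (6480.00)(106.00) + (1008.00)(25.33) = 729056.00 mm³
ΣAȳ = (2080.00)(65.00) + (6480.00)(18.00) + (1008.00)(60.00) = 312320.00 mm³
x̄ = 729056.00 / 9568.00 = 76.20 mm
ȳ = 312320.00 / 9568.00 = 32.64 mm

x̄ = 76.20 mm, ȳ = 32.64 mm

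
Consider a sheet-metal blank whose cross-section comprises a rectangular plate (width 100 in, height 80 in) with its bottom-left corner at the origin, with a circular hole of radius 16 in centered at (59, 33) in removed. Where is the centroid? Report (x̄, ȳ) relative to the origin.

x̄ = 48.99 in, ȳ = 40.78 in

Part | A | x̄ᵢ | ȳᵢ | A·x̄ᵢ | A·ȳᵢ
plate | 8000.00 | 50.00 | 40.00 | 400000.00 | 320000.00
hole | -804.25 | 59.00 | 33.00 | -47450.62 | -26540.17
Σ | 7195.75 |  |  | 352549.38 | 293459.83
x̄ = 352549.38 / 7195.75 = 48.99 in
ȳ = 293459.83 / 7195.75 = 40.78 in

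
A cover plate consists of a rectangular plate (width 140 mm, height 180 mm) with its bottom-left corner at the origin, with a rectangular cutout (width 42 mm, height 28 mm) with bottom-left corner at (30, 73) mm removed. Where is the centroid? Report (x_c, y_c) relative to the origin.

x_c = 70.93 mm, y_c = 90.15 mm

Part | A | x̄ᵢ | ȳᵢ | A·x̄ᵢ | A·ȳᵢ
plate | 25200.00 | 70.00 | 90.00 | 1764000.00 | 2268000.00
hole | -1176.00 | 51.00 | 87.00 | -59976.00 | -102312.00
Σ | 24024.00 |  |  | 1704024.00 | 2165688.00
x_c = 1704024.00 / 24024.00 = 70.93 mm
y_c = 2165688.00 / 24024.00 = 90.15 mm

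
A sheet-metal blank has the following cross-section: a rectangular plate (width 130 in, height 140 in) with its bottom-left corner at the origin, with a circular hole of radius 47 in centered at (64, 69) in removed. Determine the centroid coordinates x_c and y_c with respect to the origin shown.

plate: A = 130 × 140 = 18200.00, centroid at (65.00, 70.00).
hole: A = −π·47² = -6939.78, centroid at (64.00, 69.00).
ΣA = 11260.22 in², ΣAx_c = 738854.20 in³, ΣAy_c = 795155.31 in³.
x_c = 738854.20/11260.22 = 65.62 in; y_c = 795155.31/11260.22 = 70.62 in.

x_c = 65.62 in, y_c = 70.62 in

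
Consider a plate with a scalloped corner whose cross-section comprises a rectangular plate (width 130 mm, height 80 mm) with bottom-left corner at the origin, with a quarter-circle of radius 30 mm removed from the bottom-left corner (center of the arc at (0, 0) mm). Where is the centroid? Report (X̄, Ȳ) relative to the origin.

X̄ = 68.81 mm, Ȳ = 41.99 mm

plate: A = 130 × 80 = 10400.00, centroid at (65.00, 40.00).
removed quarter-circle: A = −¼π·30² = -706.86, centroid at (12.73, 12.73).
ΣA = 9693.14 mm², ΣAX̄ = 667000.00 mm³, ΣAȲ = 407000.00 mm³.
X̄ = 667000.00/9693.14 = 68.81 mm; Ȳ = 407000.00/9693.14 = 41.99 mm.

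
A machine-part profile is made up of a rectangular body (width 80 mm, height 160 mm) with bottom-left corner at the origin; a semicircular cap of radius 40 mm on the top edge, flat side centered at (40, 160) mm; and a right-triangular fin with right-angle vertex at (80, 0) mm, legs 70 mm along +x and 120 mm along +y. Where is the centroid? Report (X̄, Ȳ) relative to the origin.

X̄ = 53.63 mm, Ȳ = 83.88 mm

rectangular body: A = 80 × 160 = 12800.00, centroid at (40.00, 80.00).
semicircular top: A = ½π·40² = 2513.27, centroid at (40.00, 176.98).
triangular fin: A = ½·70·120 = 4200.00, centroid at (103.33, 40.00).
ΣA = 19513.27 mm²
ΣAX̄ = (12800.00)(40.00) + (2513.27)(40.00) + (4200.00)(103.33) = 1046530.96 mm³
ΣAȲ = (12800.00)(80.00) + (2513.27)(176.98) + (4200.00)(40.00) = 1636790.53 mm³
X̄ = 1046530.96 / 19513.27 = 53.63 mm
Ȳ = 1636790.53 / 19513.27 = 83.88 mm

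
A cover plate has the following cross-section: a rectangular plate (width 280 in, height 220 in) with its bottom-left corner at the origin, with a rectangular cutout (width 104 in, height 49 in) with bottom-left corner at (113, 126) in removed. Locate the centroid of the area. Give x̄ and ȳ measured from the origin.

x̄ = 137.75 in, ȳ = 106.35 in

Part | A | x̄ᵢ | ȳᵢ | A·x̄ᵢ | A·ȳᵢ
plate | 61600.00 | 140.00 | 110.00 | 8624000.00 | 6776000.00
hole | -5096.00 | 165.00 | 150.50 | -840840.00 | -766948.00
Σ | 56504.00 |  |  | 7783160.00 | 6009052.00
x̄ = 7783160.00 / 56504.00 = 137.75 in
ȳ = 6009052.00 / 56504.00 = 106.35 in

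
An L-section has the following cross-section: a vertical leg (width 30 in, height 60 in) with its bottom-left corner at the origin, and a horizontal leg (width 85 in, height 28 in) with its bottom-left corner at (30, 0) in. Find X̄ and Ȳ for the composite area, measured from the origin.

vertical leg: A = 30 × 60 = 1800.00, centroid at (15.00, 30.00).
horizontal leg: A = 85 × 28 = 2380.00, centroid at (72.50, 14.00).
ΣA = 4180.00 in²
ΣAX̄ = (1800.00)(15.00) + (2380.00)(72.50) = 199550.00 in³
ΣAȲ = (1800.00)(30.00) + (2380.00)(14.00) = 87320.00 in³
X̄ = 199550.00 / 4180.00 = 47.74 in
Ȳ = 87320.00 / 4180.00 = 20.89 in

X̄ = 47.74 in, Ȳ = 20.89 in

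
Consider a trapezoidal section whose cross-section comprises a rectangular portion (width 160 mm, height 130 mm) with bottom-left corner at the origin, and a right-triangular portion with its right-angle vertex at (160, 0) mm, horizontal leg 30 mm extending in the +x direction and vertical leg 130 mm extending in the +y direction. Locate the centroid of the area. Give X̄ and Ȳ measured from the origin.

X̄ = 87.71 mm, Ȳ = 63.14 mm

rectangular portion: A = 160 × 130 = 20800.00, centroid at (80.00, 65.00).
triangular portion: A = ½·30·130 = 1950.00, centroid at (170.00, 43.33).
ΣA = 22750.00 mm², ΣAX̄ = 1995500.00 mm³, ΣAȲ = 1436500.00 mm³.
X̄ = 1995500.00/22750.00 = 87.71 mm; Ȳ = 1436500.00/22750.00 = 63.14 mm.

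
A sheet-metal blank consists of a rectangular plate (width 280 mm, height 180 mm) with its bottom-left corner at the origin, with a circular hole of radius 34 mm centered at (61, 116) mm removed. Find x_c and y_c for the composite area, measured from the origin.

Part | A | x̄ᵢ | ȳᵢ | A·x̄ᵢ | A·ȳᵢ
plate | 50400.00 | 140.00 | 90.00 | 7056000.00 | 4536000.00
hole | -3631.68 | 61.00 | 116.00 | -221532.55 | -421275.01
Σ | 46768.32 |  |  | 6834467.45 | 4114724.99
x_c = 6834467.45 / 46768.32 = 146.13 mm
y_c = 4114724.99 / 46768.32 = 87.98 mm

x_c = 146.13 mm, y_c = 87.98 mm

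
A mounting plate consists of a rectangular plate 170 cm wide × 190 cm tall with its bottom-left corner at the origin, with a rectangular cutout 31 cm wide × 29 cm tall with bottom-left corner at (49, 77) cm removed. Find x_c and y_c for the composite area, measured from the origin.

Part | A | x̄ᵢ | ȳᵢ | A·x̄ᵢ | A·ȳᵢ
plate | 32300.00 | 85.00 | 95.00 | 2745500.00 | 3068500.00
hole | -899.00 | 64.50 | 91.50 | -57985.50 | -82258.50
Σ | 31401.00 |  |  | 2687514.50 | 2986241.50
x_c = 2687514.50 / 31401.00 = 85.59 cm
y_c = 2986241.50 / 31401.00 = 95.10 cm

x_c = 85.59 cm, y_c = 95.10 cm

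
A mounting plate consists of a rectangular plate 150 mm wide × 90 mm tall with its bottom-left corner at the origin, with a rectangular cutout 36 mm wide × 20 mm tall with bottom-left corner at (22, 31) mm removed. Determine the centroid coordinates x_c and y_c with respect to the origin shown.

x_c = 76.97 mm, y_c = 45.23 mm

Part | A | x̄ᵢ | ȳᵢ | A·x̄ᵢ | A·ȳᵢ
plate | 13500.00 | 75.00 | 45.00 | 1012500.00 | 607500.00
hole | -720.00 | 40.00 | 41.00 | -28800.00 | -29520.00
Σ | 12780.00 |  |  | 983700.00 | 577980.00
x_c = 983700.00 / 12780.00 = 76.97 mm
y_c = 577980.00 / 12780.00 = 45.23 mm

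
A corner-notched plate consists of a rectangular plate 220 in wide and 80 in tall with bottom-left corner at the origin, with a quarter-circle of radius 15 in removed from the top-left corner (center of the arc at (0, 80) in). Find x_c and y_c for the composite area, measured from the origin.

x_c = 111.05 in, y_c = 39.66 in

plate: A = 220 × 80 = 17600.00, centroid at (110.00, 40.00).
removed quarter-circle: A = −¼π·15² = -176.71, centroid at (6.37, 73.63).
ΣA = 17423.29 in²
ΣAx_c = (17600.00)(110.00) + (-176.71)(6.37) = 1934875.00 in³
ΣAy_c = (17600.00)(40.00) + (-176.71)(73.63) = 690987.83 in³
x_c = 1934875.00 / 17423.29 = 111.05 in
y_c = 690987.83 / 17423.29 = 39.66 in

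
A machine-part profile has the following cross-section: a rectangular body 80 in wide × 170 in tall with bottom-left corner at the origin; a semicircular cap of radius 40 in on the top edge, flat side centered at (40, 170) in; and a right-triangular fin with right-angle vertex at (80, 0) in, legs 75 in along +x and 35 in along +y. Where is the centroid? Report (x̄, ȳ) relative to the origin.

rectangular body: A = 80 × 170 = 13600.00, centroid at (40.00, 85.00).
semicircular top: A = ½π·40² = 2513.27, centroid at (40.00, 186.98).
triangular fin: A = ½·75·35 = 1312.50, centroid at (105.00, 11.67).
ΣA = 17425.77 in²
ΣAx̄ = (13600.00)(40.00) + (2513.27)(40.00) + (1312.50)(105.00) = 782343.46 in³
ΣAȳ = (13600.00)(85.00) + (2513.27)(186.98) + (1312.50)(11.67) = 1641235.77 in³
x̄ = 782343.46 / 17425.77 = 44.90 in
ȳ = 1641235.77 / 17425.77 = 94.18 in

x̄ = 44.90 in, ȳ = 94.18 in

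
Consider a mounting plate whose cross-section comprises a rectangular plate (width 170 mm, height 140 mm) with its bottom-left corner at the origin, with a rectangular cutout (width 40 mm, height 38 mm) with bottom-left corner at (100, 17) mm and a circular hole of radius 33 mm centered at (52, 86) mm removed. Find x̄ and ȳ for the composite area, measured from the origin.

x̄ = 88.17 mm, ȳ = 69.84 mm

plate: A = 170 × 140 = 23800.00, centroid at (85.00, 70.00).
hole 1: A = −(40 × 38) = -1520.00, centroid at (120.00, 36.00).
hole 2: A = −π·33² = -3421.19, centroid at (52.00, 86.00).
ΣA = 18858.81 mm²
ΣAx̄ = (23800.00)(85.00) + (-1520.00)(120.00) + (-3421.19)(52.00) = 1662697.89 mm³
ΣAȳ = (23800.00)(70.00) + (-1520.00)(36.00) + (-3421.19)(86.00) = 1317057.28 mm³
x̄ = 1662697.89 / 18858.81 = 88.17 mm
ȳ = 1317057.28 / 18858.81 = 69.84 mm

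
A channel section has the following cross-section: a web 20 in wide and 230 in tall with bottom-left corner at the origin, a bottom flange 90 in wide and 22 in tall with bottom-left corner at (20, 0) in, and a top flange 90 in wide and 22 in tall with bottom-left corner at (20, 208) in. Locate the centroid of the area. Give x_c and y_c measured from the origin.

Part | A | x̄ᵢ | ȳᵢ | A·x̄ᵢ | A·ȳᵢ
web | 4600.00 | 10.00 | 115.00 | 46000.00 | 529000.00
bottom flange | 1980.00 | 65.00 | 11.00 | 128700.00 | 21780.00
top flange | 1980.00 | 65.00 | 219.00 | 128700.00 | 433620.00
Σ | 8560.00 |  |  | 303400.00 | 984400.00
x_c = 303400.00 / 8560.00 = 35.44 in
y_c = 984400.00 / 8560.00 = 115.00 in

x_c = 35.44 in, y_c = 115.00 in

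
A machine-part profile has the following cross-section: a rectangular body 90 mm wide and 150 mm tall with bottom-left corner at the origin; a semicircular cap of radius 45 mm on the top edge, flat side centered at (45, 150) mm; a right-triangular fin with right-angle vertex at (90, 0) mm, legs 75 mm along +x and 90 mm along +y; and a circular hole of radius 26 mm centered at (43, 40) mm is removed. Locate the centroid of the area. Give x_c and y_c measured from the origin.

x_c = 58.41 mm, y_c = 87.37 mm

Part | A | x̄ᵢ | ȳᵢ | A·x̄ᵢ | A·ȳᵢ
rectangular body | 13500.00 | 45.00 | 75.00 | 607500.00 | 1012500.00
semicircular top | 3180.86 | 45.00 | 169.10 | 143138.82 | 537879.38
triangular fin | 3375.00 | 115.00 | 30.00 | 388125.00 | 101250.00
hole | -2123.72 | 43.00 | 40.00 | -91319.82 | -84948.67
Σ | 17932.15 |  |  | 1047444.00 | 1566680.72
x_c = 1047444.00 / 17932.15 = 58.41 mm
y_c = 1566680.72 / 17932.15 = 87.37 mm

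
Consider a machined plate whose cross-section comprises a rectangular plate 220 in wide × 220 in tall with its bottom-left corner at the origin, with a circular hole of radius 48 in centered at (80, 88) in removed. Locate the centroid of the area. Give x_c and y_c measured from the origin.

x_c = 115.28 in, y_c = 113.87 in

plate: A = 220 × 220 = 48400.00, centroid at (110.00, 110.00).
hole: A = −π·48² = -7238.23, centroid at (80.00, 88.00).
ΣA = 41161.77 in²
ΣAx_c = (48400.00)(110.00) + (-7238.23)(80.00) = 4744941.64 in³
ΣAy_c = (48400.00)(110.00) + (-7238.23)(88.00) = 4687035.81 in³
x_c = 4744941.64 / 41161.77 = 115.28 in
y_c = 4687035.81 / 41161.77 = 113.87 in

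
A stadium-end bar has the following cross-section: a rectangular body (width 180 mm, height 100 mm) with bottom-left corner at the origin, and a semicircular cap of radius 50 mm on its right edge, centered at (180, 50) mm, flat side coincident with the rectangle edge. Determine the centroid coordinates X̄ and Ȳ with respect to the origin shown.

Part | A | x̄ᵢ | ȳᵢ | A·x̄ᵢ | A·ȳᵢ
rectangular body | 18000.00 | 90.00 | 50.00 | 1620000.00 | 900000.00
semicircular end | 3926.99 | 201.22 | 50.00 | 790191.68 | 196349.54
Σ | 21926.99 |  |  | 2410191.68 | 1096349.54
X̄ = 2410191.68 / 21926.99 = 109.92 mm
Ȳ = 1096349.54 / 21926.99 = 50.00 mm

X̄ = 109.92 mm, Ȳ = 50.00 mm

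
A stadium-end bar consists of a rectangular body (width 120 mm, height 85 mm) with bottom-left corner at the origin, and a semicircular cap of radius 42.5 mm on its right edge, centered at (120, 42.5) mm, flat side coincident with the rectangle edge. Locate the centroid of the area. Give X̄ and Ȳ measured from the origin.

rectangular body: A = 120 × 85 = 10200.00, centroid at (60.00, 42.50).
semicircular end: A = ½π·42.5² = 2837.25, centroid at (138.04, 42.50).
ΣA = 13037.25 mm², ΣAX̄ = 1003647.19 mm³, ΣAȲ = 554083.16 mm³.
X̄ = 1003647.19/13037.25 = 76.98 mm; Ȳ = 554083.16/13037.25 = 42.50 mm.

X̄ = 76.98 mm, Ȳ = 42.50 mm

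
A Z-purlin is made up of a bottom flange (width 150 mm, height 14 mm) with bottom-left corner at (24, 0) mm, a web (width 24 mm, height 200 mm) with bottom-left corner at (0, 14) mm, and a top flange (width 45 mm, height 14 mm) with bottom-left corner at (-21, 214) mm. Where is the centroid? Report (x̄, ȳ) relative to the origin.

x̄ = 35.38 mm, ȳ = 93.11 mm

Part | A | x̄ᵢ | ȳᵢ | A·x̄ᵢ | A·ȳᵢ
bottom flange | 2100.00 | 99.00 | 7.00 | 207900.00 | 14700.00
web | 4800.00 | 12.00 | 114.00 | 57600.00 | 547200.00
top flange | 630.00 | 1.50 | 221.00 | 945.00 | 139230.00
Σ | 7530.00 |  |  | 266445.00 | 701130.00
x̄ = 266445.00 / 7530.00 = 35.38 mm
ȳ = 701130.00 / 7530.00 = 93.11 mm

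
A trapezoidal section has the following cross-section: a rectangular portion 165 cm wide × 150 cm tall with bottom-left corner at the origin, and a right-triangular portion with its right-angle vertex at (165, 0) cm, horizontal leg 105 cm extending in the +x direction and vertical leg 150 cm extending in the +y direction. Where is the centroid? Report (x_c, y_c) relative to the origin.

rectangular portion: A = 165 × 150 = 24750.00, centroid at (82.50, 75.00).
triangular portion: A = ½·105·150 = 7875.00, centroid at (200.00, 50.00).
ΣA = 32625.00 cm²
ΣAx_c = (24750.00)(82.50) + (7875.00)(200.00) = 3616875.00 cm³
ΣAy_c = (24750.00)(75.00) + (7875.00)(50.00) = 2250000.00 cm³
x_c = 3616875.00 / 32625.00 = 110.86 cm
y_c = 2250000.00 / 32625.00 = 68.97 cm

x_c = 110.86 cm, y_c = 68.97 cm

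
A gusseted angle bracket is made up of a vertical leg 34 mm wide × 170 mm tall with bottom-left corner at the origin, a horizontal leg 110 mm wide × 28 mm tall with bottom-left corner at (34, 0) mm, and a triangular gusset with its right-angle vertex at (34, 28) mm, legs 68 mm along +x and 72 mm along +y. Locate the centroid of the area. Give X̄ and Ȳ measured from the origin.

vertical leg: A = 34 × 170 = 5780.00, centroid at (17.00, 85.00).
horizontal leg: A = 110 × 28 = 3080.00, centroid at (89.00, 14.00).
gusset: A = ½·68·72 = 2448.00, centroid at (56.67, 52.00).
ΣA = 11308.00 mm²
ΣAX̄ = (5780.00)(17.00) + (3080.00)(89.00) + (2448.00)(56.67) = 511100.00 mm³
ΣAȲ = (5780.00)(85.00) + (3080.00)(14.00) + (2448.00)(52.00) = 661716.00 mm³
X̄ = 511100.00 / 11308.00 = 45.20 mm
Ȳ = 661716.00 / 11308.00 = 58.52 mm

X̄ = 45.20 mm, Ȳ = 58.52 mm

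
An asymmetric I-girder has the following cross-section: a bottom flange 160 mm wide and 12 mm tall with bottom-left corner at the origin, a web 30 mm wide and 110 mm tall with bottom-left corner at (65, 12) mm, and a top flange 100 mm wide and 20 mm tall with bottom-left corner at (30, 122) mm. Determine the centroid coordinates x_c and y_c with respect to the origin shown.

bottom flange: A = 160 × 12 = 1920.00, centroid at (80.00, 6.00).
web: A = 30 × 110 = 3300.00, centroid at (80.00, 67.00).
top flange: A = 100 × 20 = 2000.00, centroid at (80.00, 132.00).
ΣA = 7220.00 mm², ΣAx_c = 577600.00 mm³, ΣAy_c = 496620.00 mm³.
x_c = 577600.00/7220.00 = 80.00 mm; y_c = 496620.00/7220.00 = 68.78 mm.

x_c = 80.00 mm, y_c = 68.78 mm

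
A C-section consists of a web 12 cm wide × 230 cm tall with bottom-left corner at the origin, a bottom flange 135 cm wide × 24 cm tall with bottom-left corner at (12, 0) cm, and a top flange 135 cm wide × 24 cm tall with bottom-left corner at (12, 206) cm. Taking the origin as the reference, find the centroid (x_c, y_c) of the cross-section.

web: A = 12 × 230 = 2760.00, centroid at (6.00, 115.00).
bottom flange: A = 135 × 24 = 3240.00, centroid at (79.50, 12.00).
top flange: A = 135 × 24 = 3240.00, centroid at (79.50, 218.00).
ΣA = 9240.00 cm², ΣAx_c = 531720.00 cm³, ΣAy_c = 1062600.00 cm³.
x_c = 531720.00/9240.00 = 57.55 cm; y_c = 1062600.00/9240.00 = 115.00 cm.

x_c = 57.55 cm, y_c = 115.00 cm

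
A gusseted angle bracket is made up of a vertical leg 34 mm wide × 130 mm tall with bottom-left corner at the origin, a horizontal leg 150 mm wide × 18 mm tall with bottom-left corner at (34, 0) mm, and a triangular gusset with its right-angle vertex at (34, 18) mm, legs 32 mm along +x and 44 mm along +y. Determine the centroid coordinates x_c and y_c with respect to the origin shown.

x_c = 51.24 mm, y_c = 42.77 mm

Part | A | x̄ᵢ | ȳᵢ | A·x̄ᵢ | A·ȳᵢ
vertical leg | 4420.00 | 17.00 | 65.00 | 75140.00 | 287300.00
horizontal leg | 2700.00 | 109.00 | 9.00 | 294300.00 | 24300.00
gusset | 704.00 | 44.67 | 32.67 | 31445.33 | 22997.33
Σ | 7824.00 |  |  | 400885.33 | 334597.33
x_c = 400885.33 / 7824.00 = 51.24 mm
y_c = 334597.33 / 7824.00 = 42.77 mm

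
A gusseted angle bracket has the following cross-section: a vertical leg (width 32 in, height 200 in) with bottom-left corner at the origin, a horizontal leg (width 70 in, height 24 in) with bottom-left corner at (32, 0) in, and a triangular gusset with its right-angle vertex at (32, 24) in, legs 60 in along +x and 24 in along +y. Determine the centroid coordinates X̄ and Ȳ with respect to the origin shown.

vertical leg: A = 32 × 200 = 6400.00, centroid at (16.00, 100.00).
horizontal leg: A = 70 × 24 = 1680.00, centroid at (67.00, 12.00).
gusset: A = ½·60·24 = 720.00, centroid at (52.00, 32.00).
ΣA = 8800.00 in², ΣAX̄ = 252400.00 in³, ΣAȲ = 683200.00 in³.
X̄ = 252400.00/8800.00 = 28.68 in; Ȳ = 683200.00/8800.00 = 77.64 in.

X̄ = 28.68 in, Ȳ = 77.64 in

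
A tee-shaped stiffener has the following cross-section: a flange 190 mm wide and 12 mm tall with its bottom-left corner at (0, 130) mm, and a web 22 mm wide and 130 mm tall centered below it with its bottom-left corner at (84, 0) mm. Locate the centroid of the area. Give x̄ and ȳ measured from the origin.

x̄ = 95.00 mm, ȳ = 96.49 mm

web: A = 22 × 130 = 2860.00, centroid at (95.00, 65.00).
flange: A = 190 × 12 = 2280.00, centroid at (95.00, 136.00).
ΣA = 5140.00 mm², ΣAx̄ = 488300.00 mm³, ΣAȳ = 495980.00 mm³.
x̄ = 488300.00/5140.00 = 95.00 mm; ȳ = 495980.00/5140.00 = 96.49 mm.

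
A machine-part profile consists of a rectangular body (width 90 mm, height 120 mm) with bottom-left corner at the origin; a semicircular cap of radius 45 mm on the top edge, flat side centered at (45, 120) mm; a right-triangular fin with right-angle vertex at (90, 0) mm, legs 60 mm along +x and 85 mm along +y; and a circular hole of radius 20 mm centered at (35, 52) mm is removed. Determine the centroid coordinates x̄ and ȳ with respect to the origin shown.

rectangular body: A = 90 × 120 = 10800.00, centroid at (45.00, 60.00).
semicircular top: A = ½π·45² = 3180.86, centroid at (45.00, 139.10).
triangular fin: A = ½·60·85 = 2550.00, centroid at (110.00, 28.33).
hole: A = −π·20² = -1256.64, centroid at (35.00, 52.00).
ΣA = 15274.23 mm²
ΣAx̄ = (10800.00)(45.00) + (3180.86)(45.00) + (2550.00)(110.00) + (-1256.64)(35.00) = 865656.52 mm³
ΣAȳ = (10800.00)(60.00) + (3180.86)(139.10) + (2550.00)(28.33) + (-1256.64)(52.00) = 1097358.38 mm³
x̄ = 865656.52 / 15274.23 = 56.67 mm
ȳ = 1097358.38 / 15274.23 = 71.84 mm

x̄ = 56.67 mm, ȳ = 71.84 mm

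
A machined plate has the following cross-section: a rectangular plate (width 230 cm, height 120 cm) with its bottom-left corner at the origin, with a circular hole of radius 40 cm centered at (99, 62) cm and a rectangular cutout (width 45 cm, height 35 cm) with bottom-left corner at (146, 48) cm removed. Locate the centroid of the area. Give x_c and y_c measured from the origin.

plate: A = 230 × 120 = 27600.00, centroid at (115.00, 60.00).
hole 1: A = −π·40² = -5026.55, centroid at (99.00, 62.00).
hole 2: A = −(45 × 35) = -1575.00, centroid at (168.50, 65.50).
ΣA = 20998.45 cm², ΣAx_c = 2410984.22 cm³, ΣAy_c = 1241191.51 cm³.
x_c = 2410984.22/20998.45 = 114.82 cm; y_c = 1241191.51/20998.45 = 59.11 cm.

x_c = 114.82 cm, y_c = 59.11 cm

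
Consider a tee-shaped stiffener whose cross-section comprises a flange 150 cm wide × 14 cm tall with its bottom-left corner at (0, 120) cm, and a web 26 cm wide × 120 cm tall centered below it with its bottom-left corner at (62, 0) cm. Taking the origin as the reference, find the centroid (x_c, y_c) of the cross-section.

web: A = 26 × 120 = 3120.00, centroid at (75.00, 60.00).
flange: A = 150 × 14 = 2100.00, centroid at (75.00, 127.00).
ΣA = 5220.00 cm²
ΣAx_c = (3120.00)(75.00) + (2100.00)(75.00) = 391500.00 cm³
ΣAy_c = (3120.00)(60.00) + (2100.00)(127.00) = 453900.00 cm³
x_c = 391500.00 / 5220.00 = 75.00 cm
y_c = 453900.00 / 5220.00 = 86.95 cm

x_c = 75.00 cm, y_c = 86.95 cm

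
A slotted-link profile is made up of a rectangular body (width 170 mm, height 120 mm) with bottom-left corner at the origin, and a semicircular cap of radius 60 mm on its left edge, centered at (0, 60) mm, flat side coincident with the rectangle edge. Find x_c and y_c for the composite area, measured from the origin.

x_c = 61.03 mm, y_c = 60.00 mm

Part | A | x̄ᵢ | ȳᵢ | A·x̄ᵢ | A·ȳᵢ
rectangular body | 20400.00 | 85.00 | 60.00 | 1734000.00 | 1224000.00
semicircular end | 5654.87 | -25.46 | 60.00 | -144000.00 | 339292.01
Σ | 26054.87 |  |  | 1590000.00 | 1563292.01
x_c = 1590000.00 / 26054.87 = 61.03 mm
y_c = 1563292.01 / 26054.87 = 60.00 mm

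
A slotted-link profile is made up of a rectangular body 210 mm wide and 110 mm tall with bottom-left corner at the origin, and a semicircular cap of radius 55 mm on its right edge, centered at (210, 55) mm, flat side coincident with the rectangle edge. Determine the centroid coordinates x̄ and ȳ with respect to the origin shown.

rectangular body: A = 210 × 110 = 23100.00, centroid at (105.00, 55.00).
semicircular end: A = ½π·55² = 4751.66, centroid at (233.34, 55.00).
ΣA = 27851.66 mm², ΣAx̄ = 3534265.03 mm³, ΣAȳ = 1531841.24 mm³.
x̄ = 3534265.03/27851.66 = 126.90 mm; ȳ = 1531841.24/27851.66 = 55.00 mm.

x̄ = 126.90 mm, ȳ = 55.00 mm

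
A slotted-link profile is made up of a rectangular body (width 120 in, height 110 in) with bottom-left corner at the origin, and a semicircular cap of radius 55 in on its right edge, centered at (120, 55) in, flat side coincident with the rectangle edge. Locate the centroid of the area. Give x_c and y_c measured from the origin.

rectangular body: A = 120 × 110 = 13200.00, centroid at (60.00, 55.00).
semicircular end: A = ½π·55² = 4751.66, centroid at (143.34, 55.00).
ΣA = 17951.66 in²
ΣAx_c = (13200.00)(60.00) + (4751.66)(143.34) = 1473115.73 in³
ΣAy_c = (13200.00)(55.00) + (4751.66)(55.00) = 987341.24 in³
x_c = 1473115.73 / 17951.66 = 82.06 in
y_c = 987341.24 / 17951.66 = 55.00 in

x_c = 82.06 in, y_c = 55.00 in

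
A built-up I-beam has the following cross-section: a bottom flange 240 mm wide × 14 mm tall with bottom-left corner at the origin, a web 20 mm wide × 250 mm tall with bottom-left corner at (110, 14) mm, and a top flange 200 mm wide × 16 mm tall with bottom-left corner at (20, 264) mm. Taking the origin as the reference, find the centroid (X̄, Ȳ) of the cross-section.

bottom flange: A = 240 × 14 = 3360.00, centroid at (120.00, 7.00).
web: A = 20 × 250 = 5000.00, centroid at (120.00, 139.00).
top flange: A = 200 × 16 = 3200.00, centroid at (120.00, 272.00).
ΣA = 11560.00 mm², ΣAX̄ = 1387200.00 mm³, ΣAȲ = 1588920.00 mm³.
X̄ = 1387200.00/11560.00 = 120.00 mm; Ȳ = 1588920.00/11560.00 = 137.45 mm.

X̄ = 120.00 mm, Ȳ = 137.45 mm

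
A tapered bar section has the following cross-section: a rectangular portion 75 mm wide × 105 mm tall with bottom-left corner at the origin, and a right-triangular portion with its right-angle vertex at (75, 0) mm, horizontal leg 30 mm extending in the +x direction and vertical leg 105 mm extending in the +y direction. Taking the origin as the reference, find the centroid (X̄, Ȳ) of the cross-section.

X̄ = 45.42 mm, Ȳ = 49.58 mm

rectangular portion: A = 75 × 105 = 7875.00, centroid at (37.50, 52.50).
triangular portion: A = ½·30·105 = 1575.00, centroid at (85.00, 35.00).
ΣA = 9450.00 mm²
ΣAX̄ = (7875.00)(37.50) + (1575.00)(85.00) = 429187.50 mm³
ΣAȲ = (7875.00)(52.50) + (1575.00)(35.00) = 468562.50 mm³
X̄ = 429187.50 / 9450.00 = 45.42 mm
Ȳ = 468562.50 / 9450.00 = 49.58 mm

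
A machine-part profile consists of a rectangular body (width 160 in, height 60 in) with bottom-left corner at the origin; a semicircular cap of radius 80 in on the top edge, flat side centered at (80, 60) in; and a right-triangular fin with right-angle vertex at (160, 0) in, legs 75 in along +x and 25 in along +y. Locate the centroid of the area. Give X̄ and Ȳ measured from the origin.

rectangular body: A = 160 × 60 = 9600.00, centroid at (80.00, 30.00).
semicircular top: A = ½π·80² = 10053.10, centroid at (80.00, 93.95).
triangular fin: A = ½·75·25 = 937.50, centroid at (185.00, 8.33).
ΣA = 20590.60 in², ΣAX̄ = 1745685.22 in³, ΣAȲ = 1240331.62 in³.
X̄ = 1745685.22/20590.60 = 84.78 in; Ȳ = 1240331.62/20590.60 = 60.24 in.

X̄ = 84.78 in, Ȳ = 60.24 in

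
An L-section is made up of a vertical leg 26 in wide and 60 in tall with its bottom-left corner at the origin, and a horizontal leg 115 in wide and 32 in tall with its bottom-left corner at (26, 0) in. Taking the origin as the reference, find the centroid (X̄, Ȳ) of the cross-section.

vertical leg: A = 26 × 60 = 1560.00, centroid at (13.00, 30.00).
horizontal leg: A = 115 × 32 = 3680.00, centroid at (83.50, 16.00).
ΣA = 5240.00 in²
ΣAX̄ = (1560.00)(13.00) + (3680.00)(83.50) = 327560.00 in³
ΣAȲ = (1560.00)(30.00) + (3680.00)(16.00) = 105680.00 in³
X̄ = 327560.00 / 5240.00 = 62.51 in
Ȳ = 105680.00 / 5240.00 = 20.17 in

X̄ = 62.51 in, Ȳ = 20.17 in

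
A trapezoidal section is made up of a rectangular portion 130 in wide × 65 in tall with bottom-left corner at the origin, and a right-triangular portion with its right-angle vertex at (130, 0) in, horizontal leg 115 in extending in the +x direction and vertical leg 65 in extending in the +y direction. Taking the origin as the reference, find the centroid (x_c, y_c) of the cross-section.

x_c = 96.69 in, y_c = 29.18 in

rectangular portion: A = 130 × 65 = 8450.00, centroid at (65.00, 32.50).
triangular portion: A = ½·115·65 = 3737.50, centroid at (168.33, 21.67).
ΣA = 12187.50 in²
ΣAx_c = (8450.00)(65.00) + (3737.50)(168.33) = 1178395.83 in³
ΣAy_c = (8450.00)(32.50) + (3737.50)(21.67) = 355604.17 in³
x_c = 1178395.83 / 12187.50 = 96.69 in
y_c = 355604.17 / 12187.50 = 29.18 in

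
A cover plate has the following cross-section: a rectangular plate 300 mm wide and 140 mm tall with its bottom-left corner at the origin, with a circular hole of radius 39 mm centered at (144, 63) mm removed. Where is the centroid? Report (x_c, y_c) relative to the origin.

Part | A | x̄ᵢ | ȳᵢ | A·x̄ᵢ | A·ȳᵢ
plate | 42000.00 | 150.00 | 70.00 | 6300000.00 | 2940000.00
hole | -4778.36 | 144.00 | 63.00 | -688084.19 | -301036.83
Σ | 37221.64 |  |  | 5611915.81 | 2638963.17
x_c = 5611915.81 / 37221.64 = 150.77 mm
y_c = 2638963.17 / 37221.64 = 70.90 mm

x_c = 150.77 mm, y_c = 70.90 mm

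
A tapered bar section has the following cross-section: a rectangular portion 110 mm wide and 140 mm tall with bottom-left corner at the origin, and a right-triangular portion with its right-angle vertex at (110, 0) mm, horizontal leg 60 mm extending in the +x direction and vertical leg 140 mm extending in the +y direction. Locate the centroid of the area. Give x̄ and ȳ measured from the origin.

rectangular portion: A = 110 × 140 = 15400.00, centroid at (55.00, 70.00).
triangular portion: A = ½·60·140 = 4200.00, centroid at (130.00, 46.67).
ΣA = 19600.00 mm²
ΣAx̄ = (15400.00)(55.00) + (4200.00)(130.00) = 1393000.00 mm³
ΣAȳ = (15400.00)(70.00) + (4200.00)(46.67) = 1274000.00 mm³
x̄ = 1393000.00 / 19600.00 = 71.07 mm
ȳ = 1274000.00 / 19600.00 = 65.00 mm

x̄ = 71.07 mm, ȳ = 65.00 mm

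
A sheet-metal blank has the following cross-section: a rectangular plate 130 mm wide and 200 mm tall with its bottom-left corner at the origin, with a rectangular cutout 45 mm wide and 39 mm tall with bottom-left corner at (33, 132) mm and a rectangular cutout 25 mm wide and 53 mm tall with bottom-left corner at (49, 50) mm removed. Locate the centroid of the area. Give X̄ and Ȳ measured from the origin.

plate: A = 130 × 200 = 26000.00, centroid at (65.00, 100.00).
hole 1: A = −(45 × 39) = -1755.00, centroid at (55.50, 151.50).
hole 2: A = −(25 × 53) = -1325.00, centroid at (61.50, 76.50).
ΣA = 22920.00 mm²
ΣAX̄ = (26000.00)(65.00) + (-1755.00)(55.50) + (-1325.00)(61.50) = 1511110.00 mm³
ΣAȲ = (26000.00)(100.00) + (-1755.00)(151.50) + (-1325.00)(76.50) = 2232755.00 mm³
X̄ = 1511110.00 / 22920.00 = 65.93 mm
Ȳ = 2232755.00 / 22920.00 = 97.42 mm

X̄ = 65.93 mm, Ȳ = 97.42 mm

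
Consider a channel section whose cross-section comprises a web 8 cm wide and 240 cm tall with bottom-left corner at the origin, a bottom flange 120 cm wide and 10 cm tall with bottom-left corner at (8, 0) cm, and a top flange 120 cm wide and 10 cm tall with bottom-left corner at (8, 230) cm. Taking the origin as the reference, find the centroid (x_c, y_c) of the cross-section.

x_c = 39.56 cm, y_c = 120.00 cm

web: A = 8 × 240 = 1920.00, centroid at (4.00, 120.00).
bottom flange: A = 120 × 10 = 1200.00, centroid at (68.00, 5.00).
top flange: A = 120 × 10 = 1200.00, centroid at (68.00, 235.00).
ΣA = 4320.00 cm²
ΣAx_c = (1920.00)(4.00) + (1200.00)(68.00) + (1200.00)(68.00) = 170880.00 cm³
ΣAy_c = (1920.00)(120.00) + (1200.00)(5.00) + (1200.00)(235.00) = 518400.00 cm³
x_c = 170880.00 / 4320.00 = 39.56 cm
y_c = 518400.00 / 4320.00 = 120.00 cm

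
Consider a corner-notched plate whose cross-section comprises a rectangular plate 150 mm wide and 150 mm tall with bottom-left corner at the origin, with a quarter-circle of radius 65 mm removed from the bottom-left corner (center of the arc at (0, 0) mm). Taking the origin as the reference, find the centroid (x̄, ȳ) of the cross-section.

x̄ = 83.20 mm, ȳ = 83.20 mm

Part | A | x̄ᵢ | ȳᵢ | A·x̄ᵢ | A·ȳᵢ
plate | 22500.00 | 75.00 | 75.00 | 1687500.00 | 1687500.00
removed quarter-circle | -3318.31 | 27.59 | 27.59 | -91541.67 | -91541.67
Σ | 19181.69 |  |  | 1595958.33 | 1595958.33
x̄ = 1595958.33 / 19181.69 = 83.20 mm
ȳ = 1595958.33 / 19181.69 = 83.20 mm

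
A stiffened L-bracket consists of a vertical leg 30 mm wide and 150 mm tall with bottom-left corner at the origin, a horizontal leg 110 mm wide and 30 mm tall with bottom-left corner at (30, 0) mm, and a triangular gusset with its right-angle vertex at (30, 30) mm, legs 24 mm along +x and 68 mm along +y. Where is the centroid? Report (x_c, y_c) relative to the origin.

vertical leg: A = 30 × 150 = 4500.00, centroid at (15.00, 75.00).
horizontal leg: A = 110 × 30 = 3300.00, centroid at (85.00, 15.00).
gusset: A = ½·24·68 = 816.00, centroid at (38.00, 52.67).
ΣA = 8616.00 mm²
ΣAx_c = (4500.00)(15.00) + (3300.00)(85.00) + (816.00)(38.00) = 379008.00 mm³
ΣAy_c = (4500.00)(75.00) + (3300.00)(15.00) + (816.00)(52.67) = 429976.00 mm³
x_c = 379008.00 / 8616.00 = 43.99 mm
y_c = 429976.00 / 8616.00 = 49.90 mm

x_c = 43.99 mm, y_c = 49.90 mm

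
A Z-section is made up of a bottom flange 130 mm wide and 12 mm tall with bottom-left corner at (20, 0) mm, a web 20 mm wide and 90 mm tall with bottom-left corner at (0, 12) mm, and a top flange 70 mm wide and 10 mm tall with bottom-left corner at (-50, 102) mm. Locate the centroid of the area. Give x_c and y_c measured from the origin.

x_c = 34.51 mm, y_c = 46.02 mm

bottom flange: A = 130 × 12 = 1560.00, centroid at (85.00, 6.00).
web: A = 20 × 90 = 1800.00, centroid at (10.00, 57.00).
top flange: A = 70 × 10 = 700.00, centroid at (-15.00, 107.00).
ΣA = 4060.00 mm²
ΣAx_c = (1560.00)(85.00) + (1800.00)(10.00) + (700.00)(-15.00) = 140100.00 mm³
ΣAy_c = (1560.00)(6.00) + (1800.00)(57.00) + (700.00)(107.00) = 186860.00 mm³
x_c = 140100.00 / 4060.00 = 34.51 mm
y_c = 186860.00 / 4060.00 = 46.02 mm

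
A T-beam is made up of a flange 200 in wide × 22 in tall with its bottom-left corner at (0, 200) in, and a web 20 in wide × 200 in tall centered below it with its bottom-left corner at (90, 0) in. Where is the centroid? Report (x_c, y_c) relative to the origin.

x_c = 100.00 in, y_c = 158.14 in

Part | A | x̄ᵢ | ȳᵢ | A·x̄ᵢ | A·ȳᵢ
web | 4000.00 | 100.00 | 100.00 | 400000.00 | 400000.00
flange | 4400.00 | 100.00 | 211.00 | 440000.00 | 928400.00
Σ | 8400.00 |  |  | 840000.00 | 1328400.00
x_c = 840000.00 / 8400.00 = 100.00 in
y_c = 1328400.00 / 8400.00 = 158.14 in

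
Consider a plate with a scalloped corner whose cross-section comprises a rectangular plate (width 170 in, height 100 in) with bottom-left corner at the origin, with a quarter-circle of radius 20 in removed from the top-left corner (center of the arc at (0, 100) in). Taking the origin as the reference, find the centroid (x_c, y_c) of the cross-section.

Part | A | x̄ᵢ | ȳᵢ | A·x̄ᵢ | A·ȳᵢ
plate | 17000.00 | 85.00 | 50.00 | 1445000.00 | 850000.00
removed quarter-circle | -314.16 | 8.49 | 91.51 | -2666.67 | -28749.26
Σ | 16685.84 |  |  | 1442333.33 | 821250.74
x_c = 1442333.33 / 16685.84 = 86.44 in
y_c = 821250.74 / 16685.84 = 49.22 in

x_c = 86.44 in, y_c = 49.22 in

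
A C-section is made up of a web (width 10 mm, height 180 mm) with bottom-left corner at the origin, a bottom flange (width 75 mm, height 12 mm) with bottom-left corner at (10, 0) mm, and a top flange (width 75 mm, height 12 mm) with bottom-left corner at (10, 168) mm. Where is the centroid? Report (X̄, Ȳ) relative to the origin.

web: A = 10 × 180 = 1800.00, centroid at (5.00, 90.00).
bottom flange: A = 75 × 12 = 900.00, centroid at (47.50, 6.00).
top flange: A = 75 × 12 = 900.00, centroid at (47.50, 174.00).
ΣA = 3600.00 mm², ΣAX̄ = 94500.00 mm³, ΣAȲ = 324000.00 mm³.
X̄ = 94500.00/3600.00 = 26.25 mm; Ȳ = 324000.00/3600.00 = 90.00 mm.

X̄ = 26.25 mm, Ȳ = 90.00 mm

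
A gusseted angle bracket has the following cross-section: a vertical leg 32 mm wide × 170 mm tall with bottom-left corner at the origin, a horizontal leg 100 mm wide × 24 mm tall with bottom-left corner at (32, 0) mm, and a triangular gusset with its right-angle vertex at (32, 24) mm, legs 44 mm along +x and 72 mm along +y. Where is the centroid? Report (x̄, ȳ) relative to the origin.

vertical leg: A = 32 × 170 = 5440.00, centroid at (16.00, 85.00).
horizontal leg: A = 100 × 24 = 2400.00, centroid at (82.00, 12.00).
gusset: A = ½·44·72 = 1584.00, centroid at (46.67, 48.00).
ΣA = 9424.00 mm²
ΣAx̄ = (5440.00)(16.00) + (2400.00)(82.00) + (1584.00)(46.67) = 357760.00 mm³
ΣAȳ = (5440.00)(85.00) + (2400.00)(12.00) + (1584.00)(48.00) = 567232.00 mm³
x̄ = 357760.00 / 9424.00 = 37.96 mm
ȳ = 567232.00 / 9424.00 = 60.19 mm

x̄ = 37.96 mm, ȳ = 60.19 mm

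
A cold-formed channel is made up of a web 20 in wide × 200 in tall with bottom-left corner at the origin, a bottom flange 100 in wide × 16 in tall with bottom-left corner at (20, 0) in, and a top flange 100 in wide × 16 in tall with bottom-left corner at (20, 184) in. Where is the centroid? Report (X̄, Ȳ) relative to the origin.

web: A = 20 × 200 = 4000.00, centroid at (10.00, 100.00).
bottom flange: A = 100 × 16 = 1600.00, centroid at (70.00, 8.00).
top flange: A = 100 × 16 = 1600.00, centroid at (70.00, 192.00).
ΣA = 7200.00 in², ΣAX̄ = 264000.00 in³, ΣAȲ = 720000.00 in³.
X̄ = 264000.00/7200.00 = 36.67 in; Ȳ = 720000.00/7200.00 = 100.00 in.

X̄ = 36.67 in, Ȳ = 100.00 in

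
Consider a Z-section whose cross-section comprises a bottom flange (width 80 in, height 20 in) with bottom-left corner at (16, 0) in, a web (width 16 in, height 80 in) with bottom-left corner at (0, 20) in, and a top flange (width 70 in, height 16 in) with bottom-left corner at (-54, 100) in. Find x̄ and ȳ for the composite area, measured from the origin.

x̄ = 19.64 in, ȳ = 53.44 in

bottom flange: A = 80 × 20 = 1600.00, centroid at (56.00, 10.00).
web: A = 16 × 80 = 1280.00, centroid at (8.00, 60.00).
top flange: A = 70 × 16 = 1120.00, centroid at (-19.00, 108.00).
ΣA = 4000.00 in²
ΣAx̄ = (1600.00)(56.00) + (1280.00)(8.00) + (1120.00)(-19.00) = 78560.00 in³
ΣAȳ = (1600.00)(10.00) + (1280.00)(60.00) + (1120.00)(108.00) = 213760.00 in³
x̄ = 78560.00 / 4000.00 = 19.64 in
ȳ = 213760.00 / 4000.00 = 53.44 in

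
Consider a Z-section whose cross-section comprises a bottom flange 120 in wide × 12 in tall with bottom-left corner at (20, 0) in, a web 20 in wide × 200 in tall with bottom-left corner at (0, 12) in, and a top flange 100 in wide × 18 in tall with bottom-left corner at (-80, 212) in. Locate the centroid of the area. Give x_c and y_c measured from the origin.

bottom flange: A = 120 × 12 = 1440.00, centroid at (80.00, 6.00).
web: A = 20 × 200 = 4000.00, centroid at (10.00, 112.00).
top flange: A = 100 × 18 = 1800.00, centroid at (-30.00, 221.00).
ΣA = 7240.00 in², ΣAx_c = 101200.00 in³, ΣAy_c = 854440.00 in³.
x_c = 101200.00/7240.00 = 13.98 in; y_c = 854440.00/7240.00 = 118.02 in.

x_c = 13.98 in, y_c = 118.02 in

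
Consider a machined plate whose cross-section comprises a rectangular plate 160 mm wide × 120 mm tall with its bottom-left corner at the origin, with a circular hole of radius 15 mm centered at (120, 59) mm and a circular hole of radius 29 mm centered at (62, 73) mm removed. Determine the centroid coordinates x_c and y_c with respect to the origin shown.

plate: A = 160 × 120 = 19200.00, centroid at (80.00, 60.00).
hole 1: A = −π·15² = -706.86, centroid at (120.00, 59.00).
hole 2: A = −π·29² = -2642.08, centroid at (62.00, 73.00).
ΣA = 15851.06 mm²
ΣAx_c = (19200.00)(80.00) + (-706.86)(120.00) + (-2642.08)(62.00) = 1287368.07 mm³
ΣAy_c = (19200.00)(60.00) + (-706.86)(59.00) + (-2642.08)(73.00) = 917423.56 mm³
x_c = 1287368.07 / 15851.06 = 81.22 mm
y_c = 917423.56 / 15851.06 = 57.88 mm

x_c = 81.22 mm, y_c = 57.88 mm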